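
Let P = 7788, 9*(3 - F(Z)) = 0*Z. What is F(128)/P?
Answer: 1/2596 ≈ 0.00038521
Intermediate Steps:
F(Z) = 3 (F(Z) = 3 - 0*Z = 3 - ⅑*0 = 3 + 0 = 3)
F(128)/P = 3/7788 = 3*(1/7788) = 1/2596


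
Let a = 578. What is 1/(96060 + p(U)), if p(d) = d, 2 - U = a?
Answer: 1/95484 ≈ 1.0473e-5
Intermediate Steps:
U = -576 (U = 2 - 1*578 = 2 - 578 = -576)
1/(96060 + p(U)) = 1/(96060 - 576) = 1/95484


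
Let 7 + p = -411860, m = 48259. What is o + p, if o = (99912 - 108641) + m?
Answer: -372337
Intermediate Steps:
p = -411867 (p = -7 - 411860 = -411867)
o = 39530 (o = (99912 - 108641) + 48259 = -8729 + 48259 = 39530)
o + p = 39530 - 411867 = -372337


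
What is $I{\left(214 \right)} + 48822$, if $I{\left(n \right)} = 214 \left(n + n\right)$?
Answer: $140414$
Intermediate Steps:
$I{\left(n \right)} = 428 n$ ($I{\left(n \right)} = 214 \cdot 2 n = 428 n$)
$I{\left(214 \right)} + 48822 = 428 \cdot 214 + 48822 = 91592 + 48822 = 140414$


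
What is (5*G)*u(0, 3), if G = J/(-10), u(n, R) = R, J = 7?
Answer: -21/2 ≈ -10.500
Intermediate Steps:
G = -7/10 (G = 7/(-10) = 7*(-⅒) = -7/10 ≈ -0.70000)
(5*G)*u(0, 3) = (5*(-7/10))*3 = -7/2*3 = -21/2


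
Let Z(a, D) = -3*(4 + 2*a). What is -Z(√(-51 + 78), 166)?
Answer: 12 + 18*√3 ≈ 43.177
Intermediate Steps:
Z(a, D) = -12 - 6*a
-Z(√(-51 + 78), 166) = -(-12 - 6*√(-51 + 78)) = -(-12 - 18*√3) = 12 + 18*√3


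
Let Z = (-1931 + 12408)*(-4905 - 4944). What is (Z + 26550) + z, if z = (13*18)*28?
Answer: -103154871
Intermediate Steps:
z = 6552 (z = 234*28 = 6552)
Z = -103187973 (Z = 10477*(-9849) = -103187973)
(Z + 26550) + z = (-103187973 + 26550) + 6552 = -103161423 + 6552 = -103154871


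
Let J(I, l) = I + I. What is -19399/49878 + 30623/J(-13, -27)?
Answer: -381979592/324207 ≈ -1178.2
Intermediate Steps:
J(I, l) = 2*I
-19399/49878 + 30623/J(-13, -27) = -19399/49878 + 30623/((2*(-13))) = -19399*1/49878 + 30623/(-26) = -19399/49878 + 30623*(-1/26) = -19399/49878 - 30623/26 = -381979592/324207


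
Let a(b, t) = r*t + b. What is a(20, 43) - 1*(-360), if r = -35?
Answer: -1125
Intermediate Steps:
a(b, t) = b - 35*t (a(b, t) = -35*t + b = b - 35*t)
a(20, 43) - 1*(-360) = (20 - 35*43) - 1*(-360) = (20 - 1505) + 360 = -1485 + 360 = -1125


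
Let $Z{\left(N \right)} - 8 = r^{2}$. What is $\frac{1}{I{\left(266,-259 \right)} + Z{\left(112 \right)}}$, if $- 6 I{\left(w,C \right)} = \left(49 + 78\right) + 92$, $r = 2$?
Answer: $- \frac{2}{49} \approx -0.040816$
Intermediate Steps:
$I{\left(w,C \right)} = - \frac{73}{2}$ ($I{\left(w,C \right)} = - \frac{\left(49 + 78\right) + 92}{6} = - \frac{127 + 92}{6} = \left(- \frac{1}{6}\right) 219 = - \frac{73}{2}$)
$Z{\left(N \right)} = 12$ ($Z{\left(N \right)} = 8 + 2^{2} = 8 + 4 = 12$)
$\frac{1}{I{\left(266,-259 \right)} + Z{\left(112 \right)}} = \frac{1}{- \frac{73}{2} + 12} = \frac{1}{- \frac{49}{2}} = - \frac{2}{49}$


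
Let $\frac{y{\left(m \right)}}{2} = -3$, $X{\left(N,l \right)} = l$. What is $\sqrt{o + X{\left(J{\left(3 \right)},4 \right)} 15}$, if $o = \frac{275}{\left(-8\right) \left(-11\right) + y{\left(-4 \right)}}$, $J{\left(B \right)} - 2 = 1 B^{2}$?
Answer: $\frac{\sqrt{425990}}{82} \approx 7.9595$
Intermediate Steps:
$J{\left(B \right)} = 2 + B^{2}$ ($J{\left(B \right)} = 2 + 1 B^{2} = 2 + B^{2}$)
$y{\left(m \right)} = -6$ ($y{\left(m \right)} = 2 \left(-3\right) = -6$)
$o = \frac{275}{82}$ ($o = \frac{275}{\left(-8\right) \left(-11\right) - 6} = \frac{275}{88 - 6} = \frac{275}{82} \approx 3.3537$)
$\sqrt{o + X{\left(J{\left(3 \right)},4 \right)} 15} = \sqrt{\frac{275}{82} + 4 \cdot 15} = \sqrt{\frac{275}{82} + 60} = \sqrt{\frac{5195}{82}} = \frac{\sqrt{425990}}{82}$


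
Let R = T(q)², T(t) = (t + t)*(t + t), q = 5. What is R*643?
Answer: 6430000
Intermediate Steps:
T(t) = 4*t² (T(t) = (2*t)*(2*t) = 4*t²)
R = 10000 (R = (4*5²)² = (4*25)² = 100² = 10000)
R*643 = 10000*643 = 6430000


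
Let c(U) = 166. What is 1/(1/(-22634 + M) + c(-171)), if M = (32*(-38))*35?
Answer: 65194/10822203 ≈ 0.0060241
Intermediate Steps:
M = -42560 (M = -1216*35 = -42560)
1/(1/(-22634 + M) + c(-171)) = 1/(1/(-22634 - 42560) + 166) = 1/(1/(-65194) + 166) = 1/(-1/65194 + 166) = 1/(10822203/65194) = 65194/10822203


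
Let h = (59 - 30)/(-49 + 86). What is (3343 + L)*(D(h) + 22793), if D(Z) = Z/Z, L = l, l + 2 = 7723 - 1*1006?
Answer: 229262052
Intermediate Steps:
l = 6715 (l = -2 + (7723 - 1*1006) = -2 + (7723 - 1006) = -2 + 6717 = 6715)
h = 29/37 ≈ 0.78378
L = 6715
D(Z) = 1
(3343 + L)*(D(h) + 22793) = (3343 + 6715)*(1 + 22793) = 10058*22794 = 229262052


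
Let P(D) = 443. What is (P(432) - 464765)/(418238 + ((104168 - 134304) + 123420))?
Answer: -232161/255761 ≈ -0.90773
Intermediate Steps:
(P(432) - 464765)/(418238 + ((104168 - 134304) + 123420)) = (443 - 464765)/(418238 + ((104168 - 134304) + 123420)) = -464322/(418238 + (-30136 + 123420)) = -464322/(418238 + 93284) = -464322/511522 = -464322*1/511522 = -232161/255761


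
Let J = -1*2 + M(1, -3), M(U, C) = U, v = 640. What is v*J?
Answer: -640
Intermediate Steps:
J = -1 (J = -1*2 + 1 = -2 + 1 = -1)
v*J = 640*(-1) = -640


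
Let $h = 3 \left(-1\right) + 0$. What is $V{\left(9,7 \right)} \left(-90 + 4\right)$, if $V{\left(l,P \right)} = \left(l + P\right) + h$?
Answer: $-1118$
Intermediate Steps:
$h = -3$ ($h = -3 + 0 = -3$)
$V{\left(l,P \right)} = -3 + P + l$ ($V{\left(l,P \right)} = \left(l + P\right) - 3 = \left(P + l\right) - 3 = -3 + P + l$)
$V{\left(9,7 \right)} \left(-90 + 4\right) = \left(-3 + 7 + 9\right) \left(-90 + 4\right) = 13 \left(-86\right) = -1118$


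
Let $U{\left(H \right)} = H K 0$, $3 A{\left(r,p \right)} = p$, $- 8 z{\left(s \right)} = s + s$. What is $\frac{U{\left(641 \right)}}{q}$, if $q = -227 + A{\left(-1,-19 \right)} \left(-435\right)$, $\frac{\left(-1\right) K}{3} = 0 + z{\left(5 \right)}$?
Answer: $0$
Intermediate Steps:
$z{\left(s \right)} = - \frac{s}{4}$ ($z{\left(s \right)} = - \frac{s + s}{8} = - \frac{2 s}{8} = - \frac{s}{4}$)
$K = \frac{15}{4}$ ($K = - 3 \left(0 - \frac{5}{4}\right) = \left(-3\right) \left(- \frac{5}{4}\right) = \frac{15}{4} \approx 3.75$)
$A{\left(r,p \right)} = \frac{p}{3}$
$q = 2528$ ($q = -227 + \frac{1}{3} \left(-19\right) \left(-435\right) = -227 - -2755 = -227 + 2755 = 2528$)
$U{\left(H \right)} = 0$ ($U{\left(H \right)} = H \frac{15}{4} \cdot 0 = \frac{15 H}{4} \cdot 0 = 0$)
$\frac{U{\left(641 \right)}}{q} = \frac{0}{2528} = 0 \cdot \frac{1}{2528} = 0$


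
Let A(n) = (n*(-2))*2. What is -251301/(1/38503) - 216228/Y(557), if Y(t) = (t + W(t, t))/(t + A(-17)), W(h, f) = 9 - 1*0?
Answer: -2738330971299/283 ≈ -9.6761e+9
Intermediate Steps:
A(n) = -4*n (A(n) = -2*n*2 = -4*n)
W(h, f) = 9 (W(h, f) = 9 + 0 = 9)
Y(t) = (9 + t)/(68 + t) (Y(t) = (t + 9)/(t - 4*(-17)) = (9 + t)/(t + 68) = (9 + t)/(68 + t))
-251301/(1/38503) - 216228/Y(557) = -251301/(1/38503) - 216228*(68 + 557)/(9 + 557) = -251301/1/38503 - 216228/(566/625) = -251301*38503 - 216228/((1/625)*566) = -9675842403 - 216228/566/625 = -9675842403 - 216228*625/566 = -9675842403 - 67571250/283 = -2738330971299/283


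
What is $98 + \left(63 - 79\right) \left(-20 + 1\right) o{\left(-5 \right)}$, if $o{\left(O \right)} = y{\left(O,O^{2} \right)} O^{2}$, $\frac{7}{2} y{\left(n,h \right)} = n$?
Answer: $- \frac{75314}{7} \approx -10759.0$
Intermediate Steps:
$y{\left(n,h \right)} = \frac{2 n}{7}$
$o{\left(O \right)} = \frac{2 O^{3}}{7}$ ($o{\left(O \right)} = \frac{2 O}{7} O^{2} = \frac{2 O^{3}}{7}$)
$98 + \left(63 - 79\right) \left(-20 + 1\right) o{\left(-5 \right)} = 98 + \left(63 - 79\right) \left(-20 + 1\right) \frac{2 \left(-5\right)^{3}}{7} = 98 + \left(-16\right) \left(-19\right) \frac{2}{7} \left(-125\right) = 98 + 304 \left(- \frac{250}{7}\right) = 98 - \frac{76000}{7} = - \frac{75314}{7}$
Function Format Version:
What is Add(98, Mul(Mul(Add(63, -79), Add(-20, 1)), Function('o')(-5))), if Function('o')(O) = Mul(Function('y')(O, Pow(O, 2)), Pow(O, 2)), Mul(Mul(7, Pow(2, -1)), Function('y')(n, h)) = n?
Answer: Rational(-75314, 7) ≈ -10759.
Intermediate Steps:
Function('y')(n, h) = Mul(Rational(2, 7), n)
Function('o')(O) = Mul(Rational(2, 7), Pow(O, 3)) (Function('o')(O) = Mul(Mul(Rational(2, 7), O), Pow(O, 2)) = Mul(Rational(2, 7), Pow(O, 3)))
Add(98, Mul(Mul(Add(63, -79), Add(-20, 1)), Function('o')(-5))) = Add(98, Mul(Mul(Add(63, -79), Add(-20, 1)), Mul(Rational(2, 7), Pow(-5, 3)))) = Add(98, Mul(Mul(-16, -19), Mul(Rational(2, 7), -125))) = Add(98, Mul(304, Rational(-250, 7))) = Add(98, Rational(-76000, 7)) = Rational(-75314, 7)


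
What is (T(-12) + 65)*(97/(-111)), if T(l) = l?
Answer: -5141/111 ≈ -46.315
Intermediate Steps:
(T(-12) + 65)*(97/(-111)) = (-12 + 65)*(97/(-111)) = 53*(97*(-1/111)) = 53*(-97/111) = -5141/111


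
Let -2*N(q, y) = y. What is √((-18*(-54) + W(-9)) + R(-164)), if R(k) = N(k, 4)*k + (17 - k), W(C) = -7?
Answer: √1474 ≈ 38.393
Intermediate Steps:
N(q, y) = -y/2
R(k) = 17 - 3*k (R(k) = (-½*4)*k + (17 - k) = -2*k + (17 - k) = 17 - 3*k)
√((-18*(-54) + W(-9)) + R(-164)) = √((-18*(-54) - 7) + (17 - 3*(-164))) = √((972 - 7) + (17 + 492)) = √(965 + 509) = √1474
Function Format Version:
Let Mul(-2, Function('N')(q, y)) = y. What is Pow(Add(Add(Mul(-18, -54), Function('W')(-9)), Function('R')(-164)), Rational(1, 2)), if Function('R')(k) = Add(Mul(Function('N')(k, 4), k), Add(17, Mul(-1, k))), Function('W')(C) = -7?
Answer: Pow(1474, Rational(1, 2)) ≈ 38.393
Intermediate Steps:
Function('N')(q, y) = Mul(Rational(-1, 2), y)
Function('R')(k) = Add(17, Mul(-3, k)) (Function('R')(k) = Add(Mul(Mul(Rational(-1, 2), 4), k), Add(17, Mul(-1, k))) = Add(Mul(-2, k), Add(17, Mul(-1, k))) = Add(17, Mul(-3, k)))
Pow(Add(Add(Mul(-18, -54), Function('W')(-9)), Function('R')(-164)), Rational(1, 2)) = Pow(Add(Add(Mul(-18, -54), -7), Add(17, Mul(-3, -164))), Rational(1, 2)) = Pow(Add(Add(972, -7), Add(17, 492)), Rational(1, 2)) = Pow(Add(965, 509), Rational(1, 2)) = Pow(1474, Rational(1, 2))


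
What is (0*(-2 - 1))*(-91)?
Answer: 0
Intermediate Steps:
(0*(-2 - 1))*(-91) = (0*(-3))*(-91) = 0*(-91) = 0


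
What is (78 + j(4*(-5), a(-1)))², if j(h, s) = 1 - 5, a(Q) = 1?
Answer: 5476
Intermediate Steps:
j(h, s) = -4
(78 + j(4*(-5), a(-1)))² = (78 - 4)² = 74² = 5476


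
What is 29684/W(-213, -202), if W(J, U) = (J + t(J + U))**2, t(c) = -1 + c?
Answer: 29684/395641 ≈ 0.075028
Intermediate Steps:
W(J, U) = (-1 + U + 2*J)**2 (W(J, U) = (J + (-1 + (J + U)))**2 = (J + (-1 + J + U))**2 = (-1 + U + 2*J)**2)
29684/W(-213, -202) = 29684/((-1 - 202 + 2*(-213))**2) = 29684/((-1 - 202 - 426)**2) = 29684/((-629)**2) = 29684/395641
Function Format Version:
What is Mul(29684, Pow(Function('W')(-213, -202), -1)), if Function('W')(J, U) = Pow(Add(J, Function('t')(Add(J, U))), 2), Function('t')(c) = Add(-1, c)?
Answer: Rational(29684, 395641) ≈ 0.075028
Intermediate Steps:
Function('W')(J, U) = Pow(Add(-1, U, Mul(2, J)), 2) (Function('W')(J, U) = Pow(Add(J, Add(-1, Add(J, U))), 2) = Pow(Add(J, Add(-1, J, U)), 2) = Pow(Add(-1, U, Mul(2, J)), 2))
Mul(29684, Pow(Function('W')(-213, -202), -1)) = Mul(29684, Pow(Pow(Add(-1, -202, Mul(2, -213)), 2), -1)) = Mul(29684, Pow(Pow(Add(-1, -202, -426), 2), -1)) = Mul(29684, Pow(Pow(-629, 2), -1)) = Mul(29684, Pow(395641, -1)) = Mul(29684, Rational(1, 395641)) = Rational(29684, 395641)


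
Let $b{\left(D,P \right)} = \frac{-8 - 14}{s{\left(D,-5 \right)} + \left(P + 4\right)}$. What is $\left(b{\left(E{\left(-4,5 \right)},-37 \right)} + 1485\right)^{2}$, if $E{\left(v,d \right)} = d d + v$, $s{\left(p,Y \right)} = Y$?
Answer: $\frac{796707076}{361} \approx 2.2069 \cdot 10^{6}$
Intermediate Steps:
$E{\left(v,d \right)} = v + d^{2}$ ($E{\left(v,d \right)} = d^{2} + v = v + d^{2}$)
$b{\left(D,P \right)} = - \frac{22}{-1 + P}$ ($b{\left(D,P \right)} = \frac{-8 - 14}{-5 + \left(P + 4\right)} = - \frac{22}{-5 + \left(4 + P\right)} = - \frac{22}{-1 + P}$)
$\left(b{\left(E{\left(-4,5 \right)},-37 \right)} + 1485\right)^{2} = \left(- \frac{22}{-1 - 37} + 1485\right)^{2} = \left(- \frac{22}{-38} + 1485\right)^{2} = \left(\left(-22\right) \left(- \frac{1}{38}\right) + 1485\right)^{2} = \left(\frac{11}{19} + 1485\right)^{2} = \left(\frac{28226}{19}\right)^{2} = \frac{796707076}{361}$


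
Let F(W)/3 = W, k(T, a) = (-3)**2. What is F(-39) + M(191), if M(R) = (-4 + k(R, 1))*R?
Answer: 838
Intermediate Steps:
k(T, a) = 9
F(W) = 3*W
M(R) = 5*R (M(R) = (-4 + 9)*R = 5*R)
F(-39) + M(191) = 3*(-39) + 5*191 = -117 + 955 = 838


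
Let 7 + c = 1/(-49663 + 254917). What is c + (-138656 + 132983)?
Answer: -1165842719/205254 ≈ -5680.0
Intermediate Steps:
c = -1436777/205254 (c = -7 + 1/(-49663 + 254917) = -7 + 1/205254 = -1436777/205254 ≈ -7.0000)
c + (-138656 + 132983) = -1436777/205254 + (-138656 + 132983) = -1436777/205254 - 5673 = -1165842719/205254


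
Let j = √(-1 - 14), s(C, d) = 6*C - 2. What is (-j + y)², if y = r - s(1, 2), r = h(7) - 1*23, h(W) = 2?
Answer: (25 + I*√15)² ≈ 610.0 + 193.65*I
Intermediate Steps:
s(C, d) = -2 + 6*C
j = I*√15 (j = √(-15) = I*√15 ≈ 3.873*I)
r = -21 (r = 2 - 1*23 = 2 - 23 = -21)
y = -25 (y = -21 - (-2 + 6*1) = -21 - (-2 + 6) = -21 - 1*4 = -21 - 4 = -25)
(-j + y)² = (-I*√15 - 25)² = (-25 - I*√15)²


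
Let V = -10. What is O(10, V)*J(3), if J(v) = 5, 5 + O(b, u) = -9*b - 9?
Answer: -520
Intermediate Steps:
O(b, u) = -14 - 9*b (O(b, u) = -5 + (-9*b - 9) = -5 + (-9 - 9*b) = -14 - 9*b)
O(10, V)*J(3) = (-14 - 9*10)*5 = (-14 - 90)*5 = -104*5 = -520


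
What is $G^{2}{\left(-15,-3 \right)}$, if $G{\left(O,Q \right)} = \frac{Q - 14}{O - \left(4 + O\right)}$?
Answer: $\frac{289}{16} \approx 18.063$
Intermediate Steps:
$G{\left(O,Q \right)} = \frac{7}{2} - \frac{Q}{4}$ ($G{\left(O,Q \right)} = \frac{-14 + Q}{-4} = \left(-14 + Q\right) \left(- \frac{1}{4}\right) = \frac{7}{2} - \frac{Q}{4}$)
$G^{2}{\left(-15,-3 \right)} = \left(\frac{7}{2} - - \frac{3}{4}\right)^{2} = \left(\frac{7}{2} + \frac{3}{4}\right)^{2} = \left(\frac{17}{4}\right)^{2} = \frac{289}{16}$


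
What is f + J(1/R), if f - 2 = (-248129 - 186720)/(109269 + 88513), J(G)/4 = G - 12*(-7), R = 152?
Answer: 630996382/1878929 ≈ 335.83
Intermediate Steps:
J(G) = 336 + 4*G (J(G) = 4*(G - 12*(-7)) = 4*(G + 84) = 4*(84 + G) = 336 + 4*G)
f = -39285/197782 (f = 2 + (-248129 - 186720)/(109269 + 88513) = 2 - 434849/197782 = -39285/197782 ≈ -0.19863)
f + J(1/R) = -39285/197782 + (336 + 4/152) = -39285/197782 + (336 + 4*(1/152)) = -39285/197782 + (336 + 1/38) = -39285/197782 + 12769/38 = 630996382/1878929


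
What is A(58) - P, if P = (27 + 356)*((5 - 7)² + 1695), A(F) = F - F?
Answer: -650717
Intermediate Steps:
A(F) = 0
P = 650717 (P = 383*((-2)² + 1695) = 383*(4 + 1695) = 383*1699 = 650717)
A(58) - P = 0 - 1*650717 = 0 - 650717 = -650717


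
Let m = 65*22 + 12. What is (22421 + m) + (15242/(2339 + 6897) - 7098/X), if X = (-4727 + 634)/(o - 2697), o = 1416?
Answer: 409087726331/18901474 ≈ 21643.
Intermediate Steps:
X = 4093/1281 (X = (-4727 + 634)/(1416 - 2697) = -4093/(-1281) = -4093*(-1/1281) = 4093/1281 ≈ 3.1952)
m = 1442 (m = 1430 + 12 = 1442)
(22421 + m) + (15242/(2339 + 6897) - 7098/X) = (22421 + 1442) + (15242/(2339 + 6897) - 7098/4093/1281) = 23863 + (15242/9236 - 7098*1281/4093) = 23863 + (15242*(1/9236) - 9092538/4093) = 23863 + (7621/4618 - 9092538/4093) = 23863 - 41958147731/18901474 = 409087726331/18901474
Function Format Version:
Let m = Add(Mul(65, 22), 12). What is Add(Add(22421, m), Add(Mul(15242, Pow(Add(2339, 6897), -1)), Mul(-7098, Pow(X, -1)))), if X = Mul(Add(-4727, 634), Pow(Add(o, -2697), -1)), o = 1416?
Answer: Rational(409087726331, 18901474) ≈ 21643.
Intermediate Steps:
X = Rational(4093, 1281) (X = Mul(Add(-4727, 634), Pow(Add(1416, -2697), -1)) = Mul(-4093, Pow(-1281, -1)) = Mul(-4093, Rational(-1, 1281)) = Rational(4093, 1281) ≈ 3.1952)
m = 1442 (m = Add(1430, 12) = 1442)
Add(Add(22421, m), Add(Mul(15242, Pow(Add(2339, 6897), -1)), Mul(-7098, Pow(X, -1)))) = Add(Add(22421, 1442), Add(Mul(15242, Pow(Add(2339, 6897), -1)), Mul(-7098, Pow(Rational(4093, 1281), -1)))) = Add(23863, Add(Mul(15242, Pow(9236, -1)), Mul(-7098, Rational(1281, 4093)))) = Add(23863, Add(Mul(15242, Rational(1, 9236)), Rational(-9092538, 4093))) = Add(23863, Add(Rational(7621, 4618), Rational(-9092538, 4093))) = Add(23863, Rational(-41958147731, 18901474)) = Rational(409087726331, 18901474)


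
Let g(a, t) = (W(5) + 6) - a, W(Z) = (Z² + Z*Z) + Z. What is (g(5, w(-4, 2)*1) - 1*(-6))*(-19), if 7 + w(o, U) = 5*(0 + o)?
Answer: -1178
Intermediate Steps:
w(o, U) = -7 + 5*o (w(o, U) = -7 + 5*(0 + o) = -7 + 5*o)
W(Z) = Z + 2*Z² (W(Z) = (Z² + Z²) + Z = 2*Z² + Z = Z + 2*Z²)
g(a, t) = 61 - a (g(a, t) = (5*(1 + 2*5) + 6) - a = (5*(1 + 10) + 6) - a = (5*11 + 6) - a = (55 + 6) - a = 61 - a)
(g(5, w(-4, 2)*1) - 1*(-6))*(-19) = ((61 - 1*5) - 1*(-6))*(-19) = ((61 - 5) + 6)*(-19) = (56 + 6)*(-19) = 62*(-19) = -1178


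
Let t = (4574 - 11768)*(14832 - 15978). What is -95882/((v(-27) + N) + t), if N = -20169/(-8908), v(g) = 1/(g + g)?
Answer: -23061155112/1982892371293 ≈ -0.011630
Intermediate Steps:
v(g) = 1/(2*g)
t = 8244324 (t = -7194*(-1146) = 8244324)
N = 20169/8908 (N = -20169*(-1/8908) = 20169/8908 ≈ 2.2641)
-95882/((v(-27) + N) + t) = -95882/(((1/2)/(-27) + 20169/8908) + 8244324) = -95882/(((1/2)*(-1/27) + 20169/8908) + 8244324) = -95882/((-1/54 + 20169/8908) + 8244324) = -95882/(540109/240516 + 8244324) = -95882/1982892371293/240516 = -95882*240516/1982892371293 = -23061155112/1982892371293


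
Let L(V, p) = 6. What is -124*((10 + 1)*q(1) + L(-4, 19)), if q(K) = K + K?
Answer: -3472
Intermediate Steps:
q(K) = 2*K
-124*((10 + 1)*q(1) + L(-4, 19)) = -124*((10 + 1)*(2*1) + 6) = -124*(11*2 + 6) = -124*(22 + 6) = -124*28 = -3472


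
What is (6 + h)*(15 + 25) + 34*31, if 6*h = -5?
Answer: 3782/3 ≈ 1260.7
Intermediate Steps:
h = -⅚ (h = (⅙)*(-5) = -⅚ ≈ -0.83333)
(6 + h)*(15 + 25) + 34*31 = (6 - ⅚)*(15 + 25) + 34*31 = (31/6)*40 + 1054 = 620/3 + 1054 = 3782/3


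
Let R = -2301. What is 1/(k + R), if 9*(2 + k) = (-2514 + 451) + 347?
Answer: -3/7481 ≈ -0.00040102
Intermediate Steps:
k = -578/3 (k = -2 + ((-2514 + 451) + 347)/9 = -2 + (-2063 + 347)/9 = -2 + (⅑)*(-1716) = -2 - 572/3 = -578/3 ≈ -192.67)
1/(k + R) = 1/(-578/3 - 2301) = 1/(-7481/3) = -3/7481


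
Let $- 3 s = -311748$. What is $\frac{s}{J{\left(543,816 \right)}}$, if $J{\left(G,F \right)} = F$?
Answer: $\frac{25979}{204} \approx 127.35$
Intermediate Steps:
$s = 103916$ ($s = \left(- \frac{1}{3}\right) \left(-311748\right) = 103916$)
$\frac{s}{J{\left(543,816 \right)}} = \frac{103916}{816} = 103916 \cdot \frac{1}{816} = \frac{25979}{204}$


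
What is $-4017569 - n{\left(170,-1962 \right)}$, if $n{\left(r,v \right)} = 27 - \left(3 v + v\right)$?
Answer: $-4025444$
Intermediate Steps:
$n{\left(r,v \right)} = 27 - 4 v$
$-4017569 - n{\left(170,-1962 \right)} = -4017569 - \left(27 - -7848\right) = -4017569 - \left(27 + 7848\right) = -4017569 - 7875 = -4025444$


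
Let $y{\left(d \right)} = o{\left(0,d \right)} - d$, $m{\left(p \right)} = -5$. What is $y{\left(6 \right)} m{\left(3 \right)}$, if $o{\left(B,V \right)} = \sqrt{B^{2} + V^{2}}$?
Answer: $0$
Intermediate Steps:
$y{\left(d \right)} = \sqrt{d^{2}} - d$ ($y{\left(d \right)} = \sqrt{0^{2} + d^{2}} - d = \sqrt{0 + d^{2}} - d = \sqrt{d^{2}} - d$)
$y{\left(6 \right)} m{\left(3 \right)} = \left(\sqrt{6^{2}} - 6\right) \left(-5\right) = \left(\sqrt{36} - 6\right) \left(-5\right) = \left(6 - 6\right) \left(-5\right) = 0 \left(-5\right) = 0$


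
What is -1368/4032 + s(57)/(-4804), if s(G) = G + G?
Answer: -24415/67256 ≈ -0.36302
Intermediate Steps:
s(G) = 2*G
-1368/4032 + s(57)/(-4804) = -1368/4032 + (2*57)/(-4804) = -1368*1/4032 + 114*(-1/4804) = -19/56 - 57/2402 = -24415/67256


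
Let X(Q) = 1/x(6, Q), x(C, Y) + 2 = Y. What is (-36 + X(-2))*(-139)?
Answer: 20155/4 ≈ 5038.8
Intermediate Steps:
x(C, Y) = -2 + Y
X(Q) = 1/(-2 + Q)
(-36 + X(-2))*(-139) = (-36 + 1/(-2 - 2))*(-139) = (-36 + 1/(-4))*(-139) = (-36 - ¼)*(-139) = -145/4*(-139) = 20155/4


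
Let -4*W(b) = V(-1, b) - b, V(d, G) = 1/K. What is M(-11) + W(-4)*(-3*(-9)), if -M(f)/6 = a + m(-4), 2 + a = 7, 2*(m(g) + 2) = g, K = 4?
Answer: -555/16 ≈ -34.688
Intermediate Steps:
m(g) = -2 + g/2
a = 5 (a = -2 + 7 = 5)
V(d, G) = 1/4
M(f) = -6 (M(f) = -6*(5 + (-2 + (1/2)*(-4))) = -6*(5 + (-2 - 2)) = -6*(5 - 4) = -6*1 = -6)
W(b) = -1/16 + b/4 (W(b) = -(1/4 - b)/4 = -1/16 + b/4)
M(-11) + W(-4)*(-3*(-9)) = -6 + (-1/16 + (1/4)*(-4))*(-3*(-9)) = -6 + (-1/16 - 1)*27 = -6 - 17/16*27 = -6 - 459/16 = -555/16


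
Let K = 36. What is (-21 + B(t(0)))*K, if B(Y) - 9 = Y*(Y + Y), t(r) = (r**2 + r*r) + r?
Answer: -432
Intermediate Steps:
t(r) = r + 2*r**2 (t(r) = (r**2 + r**2) + r = 2*r**2 + r = r + 2*r**2)
B(Y) = 9 + 2*Y**2 (B(Y) = 9 + Y*(Y + Y) = 9 + Y*(2*Y) = 9 + 2*Y**2)
(-21 + B(t(0)))*K = (-21 + (9 + 2*(0*(1 + 2*0))**2))*36 = (-21 + (9 + 2*(0*(1 + 0))**2))*36 = (-21 + (9 + 2*(0*1)**2))*36 = (-21 + (9 + 2*0**2))*36 = (-21 + (9 + 2*0))*36 = (-21 + (9 + 0))*36 = (-21 + 9)*36 = -12*36 = -432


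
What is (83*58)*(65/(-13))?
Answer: -24070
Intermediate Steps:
(83*58)*(65/(-13)) = 4814*(65*(-1/13)) = 4814*(-5) = -24070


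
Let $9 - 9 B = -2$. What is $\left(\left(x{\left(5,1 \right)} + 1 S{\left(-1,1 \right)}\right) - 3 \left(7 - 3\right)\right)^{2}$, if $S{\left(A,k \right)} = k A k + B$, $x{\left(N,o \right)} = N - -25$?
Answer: $\frac{26896}{81} \approx 332.05$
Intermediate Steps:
$x{\left(N,o \right)} = 25 + N$ ($x{\left(N,o \right)} = N + 25 = 25 + N$)
$B = \frac{11}{9}$ ($B = 1 - - \frac{2}{9} = 1 + \frac{2}{9} = \frac{11}{9} \approx 1.2222$)
$S{\left(A,k \right)} = \frac{11}{9} + A k^{2}$ ($S{\left(A,k \right)} = k A k + \frac{11}{9} = A k k + \frac{11}{9} = A k^{2} + \frac{11}{9} = \frac{11}{9} + A k^{2}$)
$\left(\left(x{\left(5,1 \right)} + 1 S{\left(-1,1 \right)}\right) - 3 \left(7 - 3\right)\right)^{2} = \left(\left(\left(25 + 5\right) + 1 \left(\frac{11}{9} - 1^{2}\right)\right) - 3 \left(7 - 3\right)\right)^{2} = \left(\left(30 + 1 \left(\frac{11}{9} - 1\right)\right) - 12\right)^{2} = \left(\left(30 + 1 \cdot \frac{2}{9}\right) - 12\right)^{2} = \left(\left(30 + \frac{2}{9}\right) - 12\right)^{2} = \left(\frac{272}{9} - 12\right)^{2} = \left(\frac{164}{9}\right)^{2} = \frac{26896}{81}$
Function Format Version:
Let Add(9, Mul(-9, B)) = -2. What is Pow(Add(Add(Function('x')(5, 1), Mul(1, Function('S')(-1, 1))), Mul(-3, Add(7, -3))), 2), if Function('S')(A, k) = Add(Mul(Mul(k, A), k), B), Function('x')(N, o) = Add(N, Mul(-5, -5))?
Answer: Rational(26896, 81) ≈ 332.05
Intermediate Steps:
Function('x')(N, o) = Add(25, N) (Function('x')(N, o) = Add(N, 25) = Add(25, N))
B = Rational(11, 9) (B = Add(1, Mul(Rational(-1, 9), -2)) = Add(1, Rational(2, 9)) = Rational(11, 9) ≈ 1.2222)
Function('S')(A, k) = Add(Rational(11, 9), Mul(A, Pow(k, 2))) (Function('S')(A, k) = Add(Mul(Mul(k, A), k), Rational(11, 9)) = Add(Mul(Mul(A, k), k), Rational(11, 9)) = Add(Mul(A, Pow(k, 2)), Rational(11, 9)) = Add(Rational(11, 9), Mul(A, Pow(k, 2))))
Pow(Add(Add(Function('x')(5, 1), Mul(1, Function('S')(-1, 1))), Mul(-3, Add(7, -3))), 2) = Pow(Add(Add(Add(25, 5), Mul(1, Add(Rational(11, 9), Mul(-1, Pow(1, 2))))), Mul(-3, Add(7, -3))), 2) = Pow(Add(Add(30, Mul(1, Add(Rational(11, 9), Mul(-1, 1)))), Mul(-3, 4)), 2) = Pow(Add(Add(30, Mul(1, Add(Rational(11, 9), -1))), -12), 2) = Pow(Add(Add(30, Mul(1, Rational(2, 9))), -12), 2) = Pow(Add(Add(30, Rational(2, 9)), -12), 2) = Pow(Add(Rational(272, 9), -12), 2) = Pow(Rational(164, 9), 2) = Rational(26896, 81)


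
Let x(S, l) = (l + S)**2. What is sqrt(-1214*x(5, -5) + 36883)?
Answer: sqrt(36883) ≈ 192.05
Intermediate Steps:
x(S, l) = (S + l)**2
sqrt(-1214*x(5, -5) + 36883) = sqrt(-1214*(5 - 5)**2 + 36883) = sqrt(-1214*0**2 + 36883) = sqrt(-1214*0 + 36883) = sqrt(0 + 36883) = sqrt(36883)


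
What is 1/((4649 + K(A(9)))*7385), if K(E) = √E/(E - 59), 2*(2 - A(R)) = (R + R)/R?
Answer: 58/1991298785 ≈ 2.9127e-8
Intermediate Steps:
A(R) = 1 (A(R) = 2 - (R + R)/(2*R) = 2 - 2*R/(2*R) = 2 - ½*2 = 2 - 1 = 1)
K(E) = √E/(-59 + E)
1/((4649 + K(A(9)))*7385) = 1/((4649 + √1/(-59 + 1))*7385) = (1/7385)/(4649 + 1/(-58)) = (1/7385)/(4649 + 1*(-1/58)) = (1/7385)/(4649 - 1/58) = (1/7385)/(269641/58) = (58/269641)*(1/7385) = 58/1991298785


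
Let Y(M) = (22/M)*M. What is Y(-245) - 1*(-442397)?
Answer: 442419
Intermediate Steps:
Y(M) = 22
Y(-245) - 1*(-442397) = 22 - 1*(-442397) = 22 + 442397 = 442419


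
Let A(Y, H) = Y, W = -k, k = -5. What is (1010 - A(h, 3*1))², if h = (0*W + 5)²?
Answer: 970225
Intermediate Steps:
W = 5 (W = -1*(-5) = 5)
h = 25 (h = (0*5 + 5)² = (0 + 5)² = 5² = 25)
(1010 - A(h, 3*1))² = (1010 - 1*25)² = (1010 - 25)² = 985² = 970225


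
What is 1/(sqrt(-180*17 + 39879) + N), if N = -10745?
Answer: -10745/115418206 - 3*sqrt(4091)/115418206 ≈ -9.4759e-5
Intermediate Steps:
1/(sqrt(-180*17 + 39879) + N) = 1/(sqrt(-180*17 + 39879) - 10745) = 1/(sqrt(-3060 + 39879) - 10745) = 1/(sqrt(36819) - 10745) = 1/(3*sqrt(4091) - 10745) = 1/(-10745 + 3*sqrt(4091))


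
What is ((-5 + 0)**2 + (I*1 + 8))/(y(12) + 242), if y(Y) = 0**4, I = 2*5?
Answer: 43/242 ≈ 0.17769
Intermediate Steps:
I = 10
y(Y) = 0
((-5 + 0)**2 + (I*1 + 8))/(y(12) + 242) = ((-5 + 0)**2 + (10*1 + 8))/(0 + 242) = ((-5)**2 + (10 + 8))/242 = (25 + 18)*(1/242) = 43*(1/242) = 43/242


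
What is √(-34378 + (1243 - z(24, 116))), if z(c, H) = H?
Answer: I*√33251 ≈ 182.35*I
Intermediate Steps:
√(-34378 + (1243 - z(24, 116))) = √(-34378 + (1243 - 1*116)) = √(-34378 + (1243 - 116)) = √(-34378 + 1127) = √(-33251) = I*√33251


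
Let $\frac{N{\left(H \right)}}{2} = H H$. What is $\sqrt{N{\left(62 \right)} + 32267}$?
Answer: $\sqrt{39955} \approx 199.89$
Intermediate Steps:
$N{\left(H \right)} = 2 H^{2}$ ($N{\left(H \right)} = 2 H H = 2 H^{2}$)
$\sqrt{N{\left(62 \right)} + 32267} = \sqrt{2 \cdot 62^{2} + 32267} = \sqrt{2 \cdot 3844 + 32267} = \sqrt{7688 + 32267} = \sqrt{39955}$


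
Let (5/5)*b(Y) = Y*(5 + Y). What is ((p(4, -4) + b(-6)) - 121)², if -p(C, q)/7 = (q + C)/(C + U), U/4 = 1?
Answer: 13225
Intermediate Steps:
U = 4 (U = 4*1 = 4)
p(C, q) = -7*(C + q)/(4 + C) (p(C, q) = -7*(q + C)/(C + 4) = -7*(C + q)/(4 + C))
b(Y) = Y*(5 + Y)
((p(4, -4) + b(-6)) - 121)² = ((7*(-1*4 - 1*(-4))/(4 + 4) - 6*(5 - 6)) - 121)² = ((7*(-4 + 4)/8 - 6*(-1)) - 121)² = ((7*(⅛)*0 + 6) - 121)² = ((0 + 6) - 121)² = (6 - 121)² = (-115)² = 13225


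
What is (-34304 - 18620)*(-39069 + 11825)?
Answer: 1441861456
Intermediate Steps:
(-34304 - 18620)*(-39069 + 11825) = -52924*(-27244) = 1441861456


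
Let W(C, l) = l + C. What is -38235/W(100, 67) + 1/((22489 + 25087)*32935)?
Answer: -59911016436433/261674898520 ≈ -228.95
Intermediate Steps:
W(C, l) = C + l
-38235/W(100, 67) + 1/((22489 + 25087)*32935) = -38235/(100 + 67) + 1/((22489 + 25087)*32935) = -38235/167 + (1/32935)/47576 = -38235*1/167 + (1/47576)*(1/32935) = -38235/167 + 1/1566915560 = -59911016436433/261674898520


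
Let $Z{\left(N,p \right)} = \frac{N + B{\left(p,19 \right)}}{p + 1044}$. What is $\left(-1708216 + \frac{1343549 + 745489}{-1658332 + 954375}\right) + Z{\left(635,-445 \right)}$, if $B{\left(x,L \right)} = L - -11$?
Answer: $- \frac{720304639018845}{421670243} \approx -1.7082 \cdot 10^{6}$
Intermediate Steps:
$B{\left(x,L \right)} = 11 + L$ ($B{\left(x,L \right)} = L + 11 = 11 + L$)
$Z{\left(N,p \right)} = \frac{30 + N}{1044 + p}$ ($Z{\left(N,p \right)} = \frac{N + \left(11 + 19\right)}{p + 1044} = \frac{N + 30}{1044 + p} = \frac{30 + N}{1044 + p}$)
$\left(-1708216 + \frac{1343549 + 745489}{-1658332 + 954375}\right) + Z{\left(635,-445 \right)} = \left(-1708216 + \frac{1343549 + 745489}{-1658332 + 954375}\right) + \frac{30 + 635}{1044 - 445} = \left(-1708216 + \frac{2089038}{-703957}\right) + \frac{1}{599} \cdot 665 = \left(-1708216 + 2089038 \left(- \frac{1}{703957}\right)\right) + \frac{1}{599} \cdot 665 = \left(-1708216 - \frac{2089038}{703957}\right) + \frac{665}{599} = - \frac{1202512699750}{703957} + \frac{665}{599} = - \frac{720304639018845}{421670243}$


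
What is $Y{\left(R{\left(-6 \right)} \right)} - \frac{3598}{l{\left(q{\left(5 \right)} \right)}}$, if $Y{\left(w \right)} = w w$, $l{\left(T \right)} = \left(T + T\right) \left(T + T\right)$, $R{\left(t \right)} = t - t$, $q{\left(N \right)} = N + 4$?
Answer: $- \frac{1799}{162} \approx -11.105$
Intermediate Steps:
$q{\left(N \right)} = 4 + N$
$R{\left(t \right)} = 0$
$l{\left(T \right)} = 4 T^{2}$ ($l{\left(T \right)} = 2 T 2 T = 4 T^{2}$)
$Y{\left(w \right)} = w^{2}$
$Y{\left(R{\left(-6 \right)} \right)} - \frac{3598}{l{\left(q{\left(5 \right)} \right)}} = 0^{2} - \frac{3598}{4 \left(4 + 5\right)^{2}} = 0 - \frac{3598}{4 \cdot 9^{2}} = 0 - \frac{3598}{4 \cdot 81} = 0 - \frac{3598}{324} = 0 - 3598 \cdot \frac{1}{324} = 0 - \frac{1799}{162} = - \frac{1799}{162}$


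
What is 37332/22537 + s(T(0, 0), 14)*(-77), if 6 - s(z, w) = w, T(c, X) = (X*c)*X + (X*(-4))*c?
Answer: 13920124/22537 ≈ 617.66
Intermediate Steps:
T(c, X) = c*X² - 4*X*c (T(c, X) = c*X² + (-4*X)*c = c*X² - 4*X*c)
s(z, w) = 6 - w
37332/22537 + s(T(0, 0), 14)*(-77) = 37332/22537 + (6 - 1*14)*(-77) = 37332*(1/22537) + (6 - 14)*(-77) = 37332/22537 - 8*(-77) = 37332/22537 + 616 = 13920124/22537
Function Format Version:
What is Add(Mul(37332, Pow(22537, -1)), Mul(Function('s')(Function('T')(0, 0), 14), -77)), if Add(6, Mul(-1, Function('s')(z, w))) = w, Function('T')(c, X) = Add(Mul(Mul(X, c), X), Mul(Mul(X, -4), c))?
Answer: Rational(13920124, 22537) ≈ 617.66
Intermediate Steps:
Function('T')(c, X) = Add(Mul(c, Pow(X, 2)), Mul(-4, X, c)) (Function('T')(c, X) = Add(Mul(c, Pow(X, 2)), Mul(Mul(-4, X), c)) = Add(Mul(c, Pow(X, 2)), Mul(-4, X, c)))
Function('s')(z, w) = Add(6, Mul(-1, w))
Add(Mul(37332, Pow(22537, -1)), Mul(Function('s')(Function('T')(0, 0), 14), -77)) = Add(Mul(37332, Pow(22537, -1)), Mul(Add(6, Mul(-1, 14)), -77)) = Add(Mul(37332, Rational(1, 22537)), Mul(Add(6, -14), -77)) = Add(Rational(37332, 22537), Mul(-8, -77)) = Add(Rational(37332, 22537), 616) = Rational(13920124, 22537)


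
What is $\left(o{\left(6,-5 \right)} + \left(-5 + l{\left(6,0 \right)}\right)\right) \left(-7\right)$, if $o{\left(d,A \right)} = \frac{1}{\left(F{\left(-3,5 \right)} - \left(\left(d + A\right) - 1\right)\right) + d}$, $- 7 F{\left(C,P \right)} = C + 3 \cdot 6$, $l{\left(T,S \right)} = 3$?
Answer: $\frac{329}{27} \approx 12.185$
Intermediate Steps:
$F{\left(C,P \right)} = - \frac{18}{7} - \frac{C}{7}$ ($F{\left(C,P \right)} = - \frac{C + 3 \cdot 6}{7} = - \frac{C + 18}{7} = - \frac{18 + C}{7} = - \frac{18}{7} - \frac{C}{7}$)
$o{\left(d,A \right)} = \frac{1}{- \frac{8}{7} - A}$ ($o{\left(d,A \right)} = \frac{1}{\left(\left(- \frac{18}{7} - - \frac{3}{7}\right) - \left(\left(d + A\right) - 1\right)\right) + d} = \frac{1}{\left(\left(- \frac{18}{7} + \frac{3}{7}\right) - \left(\left(A + d\right) - 1\right)\right) + d} = \frac{1}{\left(- \frac{15}{7} - \left(-1 + A + d\right)\right) + d} = \frac{1}{\left(- \frac{8}{7} - A - d\right) + d} = \frac{1}{- \frac{8}{7} - A}$)
$\left(o{\left(6,-5 \right)} + \left(-5 + l{\left(6,0 \right)}\right)\right) \left(-7\right) = \left(- \frac{7}{8 + 7 \left(-5\right)} + \left(-5 + 3\right)\right) \left(-7\right) = \left(- \frac{7}{8 - 35} - 2\right) \left(-7\right) = \left(- \frac{7}{-27} - 2\right) \left(-7\right) = \left(\left(-7\right) \left(- \frac{1}{27}\right) - 2\right) \left(-7\right) = \left(\frac{7}{27} - 2\right) \left(-7\right) = \left(- \frac{47}{27}\right) \left(-7\right) = \frac{329}{27}$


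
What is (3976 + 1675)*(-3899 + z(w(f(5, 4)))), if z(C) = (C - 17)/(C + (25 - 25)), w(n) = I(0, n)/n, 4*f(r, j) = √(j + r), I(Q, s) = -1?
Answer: -87822191/4 ≈ -2.1956e+7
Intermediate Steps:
f(r, j) = √(j + r)/4
w(n) = -1/n
z(C) = (-17 + C)/C (z(C) = (-17 + C)/(C + 0) = (-17 + C)/C)
(3976 + 1675)*(-3899 + z(w(f(5, 4)))) = (3976 + 1675)*(-3899 + (-17 - 1/(√(4 + 5)/4))/((-1/(√(4 + 5)/4)))) = 5651*(-3899 + (-17 - 1/(√9/4))/((-1/(√9/4)))) = 5651*(-3899 + (-17 - 1/((¼)*3))/((-1/((¼)*3)))) = 5651*(-3899 + (-17 - 1/¾)/((-1/¾))) = 5651*(-3899 + (-17 - 1*4/3)/((-1*4/3))) = 5651*(-3899 + (-17 - 4/3)/(-4/3)) = 5651*(-3899 - ¾*(-55/3)) = 5651*(-3899 + 55/4) = 5651*(-15541/4) = -87822191/4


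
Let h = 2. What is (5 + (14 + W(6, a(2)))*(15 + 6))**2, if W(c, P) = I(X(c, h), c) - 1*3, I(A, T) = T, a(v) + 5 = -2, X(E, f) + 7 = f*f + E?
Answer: 131044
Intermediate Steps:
X(E, f) = -7 + E + f**2 (X(E, f) = -7 + (f*f + E) = -7 + (f**2 + E) = -7 + (E + f**2) = -7 + E + f**2)
a(v) = -7 (a(v) = -5 - 2 = -7)
W(c, P) = -3 + c (W(c, P) = c - 1*3 = c - 3 = -3 + c)
(5 + (14 + W(6, a(2)))*(15 + 6))**2 = (5 + (14 + (-3 + 6))*(15 + 6))**2 = (5 + (14 + 3)*21)**2 = (5 + 17*21)**2 = (5 + 357)**2 = 362**2 = 131044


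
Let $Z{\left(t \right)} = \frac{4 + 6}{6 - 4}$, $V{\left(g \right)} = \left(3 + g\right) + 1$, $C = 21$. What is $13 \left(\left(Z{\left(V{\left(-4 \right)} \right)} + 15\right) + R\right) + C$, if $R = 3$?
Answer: $320$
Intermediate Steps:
$V{\left(g \right)} = 4 + g$
$Z{\left(t \right)} = 5$ ($Z{\left(t \right)} = \frac{10}{2} = 10 \cdot \frac{1}{2} = 5$)
$13 \left(\left(Z{\left(V{\left(-4 \right)} \right)} + 15\right) + R\right) + C = 13 \left(\left(5 + 15\right) + 3\right) + 21 = 13 \left(20 + 3\right) + 21 = 13 \cdot 23 + 21 = 299 + 21 = 320$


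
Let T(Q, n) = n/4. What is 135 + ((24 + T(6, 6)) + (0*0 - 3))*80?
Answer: 1935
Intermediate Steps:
T(Q, n) = n/4 (T(Q, n) = n*(¼) = n/4)
135 + ((24 + T(6, 6)) + (0*0 - 3))*80 = 135 + ((24 + (¼)*6) + (0*0 - 3))*80 = 135 + ((24 + 3/2) + (0 - 3))*80 = 135 + (51/2 - 3)*80 = 135 + (45/2)*80 = 135 + 1800 = 1935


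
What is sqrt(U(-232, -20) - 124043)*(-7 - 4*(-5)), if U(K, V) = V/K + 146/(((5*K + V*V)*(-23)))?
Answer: 13*I*sqrt(1992190202125745)/126730 ≈ 4578.6*I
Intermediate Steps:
U(K, V) = 146/(-115*K - 23*V**2) + V/K (U(K, V) = V/K + 146/(((5*K + V**2)*(-23))) = V/K + 146/(((V**2 + 5*K)*(-23))) = V/K + 146/(-115*K - 23*V**2) = 146/(-115*K - 23*V**2) + V/K)
sqrt(U(-232, -20) - 124043)*(-7 - 4*(-5)) = sqrt(((-20)**3 - 146/23*(-232) + 5*(-232)*(-20))/((-232)*((-20)**2 + 5*(-232))) - 124043)*(-7 - 4*(-5)) = sqrt(-(-8000 + 33872/23 + 23200)/(232*(400 - 1160)) - 124043)*(-7 + 20) = sqrt(-1/232*383472/23/(-760) - 124043)*13 = sqrt(-1/232*(-1/760)*383472/23 - 124043)*13 = sqrt(23967/253460 - 124043)*13 = sqrt(-31439914813/253460)*13 = (I*sqrt(1992190202125745)/126730)*13 = 13*I*sqrt(1992190202125745)/126730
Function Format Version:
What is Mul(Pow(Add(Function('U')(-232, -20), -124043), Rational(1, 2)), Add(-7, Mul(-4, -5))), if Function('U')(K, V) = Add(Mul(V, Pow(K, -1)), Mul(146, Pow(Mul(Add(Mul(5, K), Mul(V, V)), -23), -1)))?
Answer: Mul(Rational(13, 126730), I, Pow(1992190202125745, Rational(1, 2))) ≈ Mul(4578.6, I)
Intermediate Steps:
Function('U')(K, V) = Add(Mul(146, Pow(Add(Mul(-115, K), Mul(-23, Pow(V, 2))), -1)), Mul(V, Pow(K, -1))) (Function('U')(K, V) = Add(Mul(V, Pow(K, -1)), Mul(146, Pow(Mul(Add(Mul(5, K), Pow(V, 2)), -23), -1))) = Add(Mul(V, Pow(K, -1)), Mul(146, Pow(Mul(Add(Pow(V, 2), Mul(5, K)), -23), -1))) = Add(Mul(V, Pow(K, -1)), Mul(146, Pow(Add(Mul(-115, K), Mul(-23, Pow(V, 2))), -1))) = Add(Mul(146, Pow(Add(Mul(-115, K), Mul(-23, Pow(V, 2))), -1)), Mul(V, Pow(K, -1))))
Mul(Pow(Add(Function('U')(-232, -20), -124043), Rational(1, 2)), Add(-7, Mul(-4, -5))) = Mul(Pow(Add(Mul(Pow(-232, -1), Pow(Add(Pow(-20, 2), Mul(5, -232)), -1), Add(Pow(-20, 3), Mul(Rational(-146, 23), -232), Mul(5, -232, -20))), -124043), Rational(1, 2)), Add(-7, Mul(-4, -5))) = Mul(Pow(Add(Mul(Rational(-1, 232), Pow(Add(400, -1160), -1), Add(-8000, Rational(33872, 23), 23200)), -124043), Rational(1, 2)), Add(-7, 20)) = Mul(Pow(Add(Mul(Rational(-1, 232), Pow(-760, -1), Rational(383472, 23)), -124043), Rational(1, 2)), 13) = Mul(Pow(Add(Mul(Rational(-1, 232), Rational(-1, 760), Rational(383472, 23)), -124043), Rational(1, 2)), 13) = Mul(Pow(Add(Rational(23967, 253460), -124043), Rational(1, 2)), 13) = Mul(Pow(Rational(-31439914813, 253460), Rational(1, 2)), 13) = Mul(Mul(Rational(1, 126730), I, Pow(1992190202125745, Rational(1, 2))), 13) = Mul(Rational(13, 126730), I, Pow(1992190202125745, Rational(1, 2)))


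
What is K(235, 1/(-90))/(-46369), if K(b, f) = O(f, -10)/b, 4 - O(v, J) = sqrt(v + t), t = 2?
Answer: -4/10896715 + sqrt(1790)/326901450 ≈ -2.3766e-7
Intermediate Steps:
O(v, J) = 4 - sqrt(2 + v) (O(v, J) = 4 - sqrt(v + 2) = 4 - sqrt(2 + v))
K(b, f) = (4 - sqrt(2 + f))/b
K(235, 1/(-90))/(-46369) = ((4 - sqrt(2 + 1/(-90)))/235)/(-46369) = ((4 - sqrt(2 - 1/90))/235)*(-1/46369) = ((4 - sqrt(179/90))/235)*(-1/46369) = ((4 - sqrt(1790)/30)/235)*(-1/46369) = (4/235 - sqrt(1790)/7050)*(-1/46369) = -4/10896715 + sqrt(1790)/326901450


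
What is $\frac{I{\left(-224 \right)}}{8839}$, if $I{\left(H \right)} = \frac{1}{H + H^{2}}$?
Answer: $\frac{1}{441525728} \approx 2.2649 \cdot 10^{-9}$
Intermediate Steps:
$\frac{I{\left(-224 \right)}}{8839} = \frac{\frac{1}{-224} \frac{1}{1 - 224}}{8839} = - \frac{1}{224 \left(-223\right)} \frac{1}{8839} = \left(- \frac{1}{224}\right) \left(- \frac{1}{223}\right) \frac{1}{8839} = \frac{1}{49952} \cdot \frac{1}{8839} = \frac{1}{441525728}$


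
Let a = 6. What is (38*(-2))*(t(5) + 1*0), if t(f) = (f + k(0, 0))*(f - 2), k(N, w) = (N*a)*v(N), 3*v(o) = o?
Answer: -1140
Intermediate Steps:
v(o) = o/3
k(N, w) = 2*N² (k(N, w) = (N*6)*(N/3) = (6*N)*(N/3) = 2*N²)
t(f) = f*(-2 + f) (t(f) = (f + 2*0²)*(f - 2) = (f + 2*0)*(-2 + f) = (f + 0)*(-2 + f) = f*(-2 + f))
(38*(-2))*(t(5) + 1*0) = (38*(-2))*(5*(-2 + 5) + 1*0) = -76*(5*3 + 0) = -76*(15 + 0) = -76*15 = -1140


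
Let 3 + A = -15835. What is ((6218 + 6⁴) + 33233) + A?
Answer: 24909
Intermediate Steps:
A = -15838 (A = -3 - 15835 = -15838)
((6218 + 6⁴) + 33233) + A = ((6218 + 6⁴) + 33233) - 15838 = ((6218 + 1296) + 33233) - 15838 = (7514 + 33233) - 15838 = 40747 - 15838 = 24909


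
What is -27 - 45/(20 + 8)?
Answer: -801/28 ≈ -28.607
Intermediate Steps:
-27 - 45/(20 + 8) = -27 - 45/28 = -801/28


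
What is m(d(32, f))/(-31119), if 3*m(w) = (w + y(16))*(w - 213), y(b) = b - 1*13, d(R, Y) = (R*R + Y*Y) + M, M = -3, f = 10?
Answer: -1020592/93357 ≈ -10.932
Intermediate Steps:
d(R, Y) = -3 + R**2 + Y**2 (d(R, Y) = (R*R + Y*Y) - 3 = (R**2 + Y**2) - 3 = -3 + R**2 + Y**2)
y(b) = -13 + b (y(b) = b - 13 = -13 + b)
m(w) = (-213 + w)*(3 + w)/3 (m(w) = ((w + (-13 + 16))*(w - 213))/3 = ((w + 3)*(-213 + w))/3 = ((3 + w)*(-213 + w))/3 = ((-213 + w)*(3 + w))/3 = (-213 + w)*(3 + w)/3)
m(d(32, f))/(-31119) = (-213 - 70*(-3 + 32**2 + 10**2) + (-3 + 32**2 + 10**2)**2/3)/(-31119) = (-213 - 70*(-3 + 1024 + 100) + (-3 + 1024 + 100)**2/3)*(-1/31119) = (-213 - 70*1121 + (1/3)*1121**2)*(-1/31119) = (-213 - 78470 + (1/3)*1256641)*(-1/31119) = (-213 - 78470 + 1256641/3)*(-1/31119) = (1020592/3)*(-1/31119) = -1020592/93357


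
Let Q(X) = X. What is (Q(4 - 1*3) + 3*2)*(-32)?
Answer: -224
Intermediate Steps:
(Q(4 - 1*3) + 3*2)*(-32) = ((4 - 1*3) + 3*2)*(-32) = ((4 - 3) + 6)*(-32) = (1 + 6)*(-32) = 7*(-32) = -224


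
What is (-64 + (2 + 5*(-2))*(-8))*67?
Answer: 0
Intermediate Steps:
(-64 + (2 + 5*(-2))*(-8))*67 = (-64 + (2 - 10)*(-8))*67 = (-64 - 8*(-8))*67 = (-64 + 64)*67 = 0*67 = 0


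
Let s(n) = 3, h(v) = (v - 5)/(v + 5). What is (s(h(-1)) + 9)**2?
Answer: 144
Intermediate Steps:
h(v) = (-5 + v)/(5 + v)
(s(h(-1)) + 9)**2 = (3 + 9)**2 = 12**2 = 144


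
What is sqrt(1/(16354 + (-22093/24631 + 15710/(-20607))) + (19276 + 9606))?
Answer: sqrt(1989668609162862760252561888087)/8299974188557 ≈ 169.95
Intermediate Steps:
sqrt(1/(16354 + (-22093/24631 + 15710/(-20607))) + (19276 + 9606)) = sqrt(1/(16354 + (-22093*1/24631 + 15710*(-1/20607))) + 28882) = sqrt(1/(16354 + (-22093/24631 - 15710/20607)) + 28882) = sqrt(1/(16354 - 842223461/507571017) + 28882) = sqrt(1/(8299974188557/507571017) + 28882) = sqrt(507571017/8299974188557 + 28882) = sqrt(239719855021474291/8299974188557) = sqrt(1989668609162862760252561888087)/8299974188557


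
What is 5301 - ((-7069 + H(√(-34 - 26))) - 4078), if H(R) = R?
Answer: 16448 - 2*I*√15 ≈ 16448.0 - 7.746*I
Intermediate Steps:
5301 - ((-7069 + H(√(-34 - 26))) - 4078) = 5301 - ((-7069 + √(-34 - 26)) - 4078) = 5301 - ((-7069 + √(-60)) - 4078) = 5301 - ((-7069 + 2*I*√15) - 4078) = 5301 - (-11147 + 2*I*√15) = 5301 + (11147 - 2*I*√15) = 16448 - 2*I*√15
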